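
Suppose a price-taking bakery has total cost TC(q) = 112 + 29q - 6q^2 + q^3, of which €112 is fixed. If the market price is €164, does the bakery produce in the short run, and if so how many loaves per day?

Produce at q = 9

Strip out fixed cost: VC = 29q - 6q^2 + q^3. Then AVC = 29 - 6q + q^2 and MC = 29 - 12q + 3q^2.
AVC is minimized where dAVC/dq = -6 + 2q = 0, at q = 3; min AVC = 29 - 6·3 + 3^2 = €20.
P = €164 exceeds min AVC = €20, so the firm stays open.
P = MC gives -135 - 12q + 3q^2 = 0, with roots -5 and 9. Take the larger (rising MC): q* = 9.
Check: AVC at q = 9 is €56 ≤ P, so revenue covers variable cost.
Profit = P·q − TC = 164·9 − 616 = €860.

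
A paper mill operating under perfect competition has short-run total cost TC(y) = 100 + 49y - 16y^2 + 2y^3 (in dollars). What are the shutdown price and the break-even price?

Shutdown price = $17; break-even price = $39

AVC = 49 - 16y + 2y^2; minimized at y = 4, giving min AVC = $17. That is the shutdown price.
ATC = 100/y + 49 - 16y + 2y^2. Setting dATC/dy = −100/y^2 − 16 + 4y = 0 gives y = 5 (since 4·5^3 − 16·5^2 = 100).
min ATC = 100/5 + 49 − 16·5 + 2·5^2 = $39. That is the break-even price.
Between these two prices the firm operates at a loss; above $39 it earns a profit.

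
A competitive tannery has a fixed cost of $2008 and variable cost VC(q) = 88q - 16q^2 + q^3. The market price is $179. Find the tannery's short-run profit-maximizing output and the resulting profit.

Profit = -$318 at q = 13

AVC = 88 - 16q + q^2 has its minimum $24 at q = 8; price $179 clears that bar, so the firm operates.
MC = 88 - 32q + 3q^2. Setting P = MC and taking the root on the rising branch gives q* = 13.
TR = 179·13 = 2327. TC = 2008 + 637 = 2645. Profit = 2327 − 2645 = -$318.
By producing, the firm covers all variable cost plus $1690 of fixed cost; shutting down would lose the full $2008.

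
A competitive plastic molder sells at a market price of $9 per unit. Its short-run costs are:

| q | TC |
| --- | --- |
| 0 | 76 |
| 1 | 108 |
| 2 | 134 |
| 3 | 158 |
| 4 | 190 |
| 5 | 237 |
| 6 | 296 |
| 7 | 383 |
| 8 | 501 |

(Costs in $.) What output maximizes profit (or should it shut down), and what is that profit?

Tabulate TR − TC: q=0: -76; q=1: -99; q=2: -116; q=3: -131; q=4: -154; q=5: -192; q=6: -242; q=7: -320; q=8: -429.
Profit is highest at q = 0. Equivalently, the lowest AVC in the table is 82/3 ≈ $27.33 at q = 3, and P = $9 falls below it — price never covers variable cost, so the firm shuts down and loses only its fixed cost.

q = 0 (shut down); profit = -$76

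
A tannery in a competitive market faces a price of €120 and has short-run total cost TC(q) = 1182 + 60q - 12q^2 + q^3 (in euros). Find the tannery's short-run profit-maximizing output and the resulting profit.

Profit = -€382 at q = 10

AVC = 60 - 12q + q^2 has its minimum €24 at q = 6; price €120 clears that bar, so the firm operates.
With MC = 60 - 24q + 3q^2, P = MC on the upward-sloping part at q* = 10.
TR = 120·10 = 1200. TC = 1182 + 400 = 1582. Profit = 1200 − 1582 = -€382.
By producing, the firm covers all variable cost plus €800 of fixed cost; shutting down would lose the full €1182.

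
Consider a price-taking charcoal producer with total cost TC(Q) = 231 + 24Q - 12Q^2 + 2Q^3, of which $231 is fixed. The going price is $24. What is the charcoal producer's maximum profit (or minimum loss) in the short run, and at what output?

Profit = -$167 at Q = 4

AVC = 24 - 12Q + 2Q^2 has its minimum $6 at Q = 3; price $24 clears that bar, so the firm operates.
With MC = 24 - 24Q + 6Q^2, P = MC on the upward-sloping part at Q* = 4.
TR = 24·4 = 96. TC = 231 + 32 = 263. Profit = 96 − 263 = -$167.
By producing, the firm covers all variable cost plus $64 of fixed cost; shutting down would lose the full $231.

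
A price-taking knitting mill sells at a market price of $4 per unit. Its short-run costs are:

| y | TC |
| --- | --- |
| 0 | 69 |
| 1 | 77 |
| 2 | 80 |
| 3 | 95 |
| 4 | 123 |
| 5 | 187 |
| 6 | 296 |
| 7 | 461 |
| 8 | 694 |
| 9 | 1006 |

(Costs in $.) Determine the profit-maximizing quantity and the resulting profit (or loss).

Tabulate TR − TC: y=0: -69; y=1: -73; y=2: -72; y=3: -83; y=4: -107; y=5: -167; y=6: -272; y=7: -433; y=8: -662; y=9: -970.
Profit is highest at y = 0. Equivalently, the lowest AVC in the table is 11/2 ≈ $5.50 at y = 2, and P = $4 falls below it — price never covers variable cost, so the firm shuts down and loses only its fixed cost.

y = 0 (shut down); profit = -$69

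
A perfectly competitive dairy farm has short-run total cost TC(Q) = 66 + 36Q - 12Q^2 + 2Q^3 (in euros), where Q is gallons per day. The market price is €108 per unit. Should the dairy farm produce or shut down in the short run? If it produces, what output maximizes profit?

Produce at Q = 6

Variable cost is VC = 36Q - 12Q^2 + 2Q^3, so AVC = VC/Q = 36 - 12Q + 2Q^2 and MC = dTC/dQ = 36 - 24Q + 6Q^2.
AVC is minimized where dAVC/dQ = -12 + 4Q = 0, at Q = 3; min AVC = 36 - 12·3 + 2·3^2 = €18.
P = €108 exceeds min AVC = €18, so the firm stays open.
Solving P = MC: -72 - 24Q + 6Q^2 = 0 ⇒ Q = -2 or 6. On the upward-sloping branch, Q* = 6.
Check: AVC at Q = 6 is €36 ≤ P, so revenue covers variable cost.
Profit = P·Q − TC = 108·6 − 282 = €366.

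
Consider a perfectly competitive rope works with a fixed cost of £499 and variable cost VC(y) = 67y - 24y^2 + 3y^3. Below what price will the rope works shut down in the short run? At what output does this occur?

£19 per unit, at y = 4

Short-run supply begins at min AVC. From VC = 67y - 24y^2 + 3y^3, AVC = 67 - 24y + 3y^2.
dAVC/dy = -24 + 6y = 0 gives y = 4. min AVC = 67 - 24·4 + 3·4^2 = 19.
For P < £19 the firm produces nothing.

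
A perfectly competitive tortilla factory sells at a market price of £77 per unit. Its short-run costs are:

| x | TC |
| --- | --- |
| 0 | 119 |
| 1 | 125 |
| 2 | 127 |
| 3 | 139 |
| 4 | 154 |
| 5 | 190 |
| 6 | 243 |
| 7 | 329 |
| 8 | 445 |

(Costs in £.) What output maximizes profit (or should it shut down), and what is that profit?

x = 6; profit = £219

Compute π = P·x − TC at each output: x=0: -119; x=1: -48; x=2: 27; x=3: 92; x=4: 154; x=5: 195; x=6: 219; x=7: 210; x=8: 171.
Profit is maximized at x = 6. AVC there is 124/6 = £20.67 ≤ P, so producing beats shutting down (which would give -£119).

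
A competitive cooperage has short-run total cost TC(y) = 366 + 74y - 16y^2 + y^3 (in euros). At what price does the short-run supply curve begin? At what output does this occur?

€10 per unit, at y = 8

The shutdown price is the minimum of AVC. VC = 74y - 16y^2 + y^3, so AVC = 74 - 16y + y^2.
dAVC/dy = -16 + 2y = 0 gives y = 8. min AVC = 74 - 16·8 + 8^2 = 10.
For P < €10 the firm produces nothing.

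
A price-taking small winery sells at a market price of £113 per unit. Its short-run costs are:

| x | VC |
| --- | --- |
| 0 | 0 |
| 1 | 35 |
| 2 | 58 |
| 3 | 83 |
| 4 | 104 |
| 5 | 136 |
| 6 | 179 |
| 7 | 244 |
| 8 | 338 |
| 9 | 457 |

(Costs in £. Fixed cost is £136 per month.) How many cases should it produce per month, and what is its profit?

Compute π = P·x − TC at each output: x=0: -136; x=1: -58; x=2: 32; x=3: 120; x=4: 212; x=5: 293; x=6: 363; x=7: 411; x=8: 430; x=9: 424.
Profit is maximized at x = 8. AVC there is 338/8 = £42.25 ≤ P, so producing beats shutting down (which would give -£136).

x = 8; profit = £430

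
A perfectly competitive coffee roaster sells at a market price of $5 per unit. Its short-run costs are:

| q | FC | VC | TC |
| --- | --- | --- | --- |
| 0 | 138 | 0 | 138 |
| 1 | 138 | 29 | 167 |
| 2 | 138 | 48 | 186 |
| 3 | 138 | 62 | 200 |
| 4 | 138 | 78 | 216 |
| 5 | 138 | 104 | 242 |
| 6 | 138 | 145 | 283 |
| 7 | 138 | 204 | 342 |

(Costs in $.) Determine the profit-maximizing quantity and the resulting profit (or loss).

q = 0 (shut down); profit = -$138

Tabulate TR − TC: q=0: -138; q=1: -162; q=2: -176; q=3: -185; q=4: -196; q=5: -217; q=6: -253; q=7: -307.
Profit is highest at q = 0. Equivalently, the lowest AVC in the table is 78/4 ≈ $19.50 at q = 4, and P = $5 falls below it — price never covers variable cost, so the firm shuts down and loses only its fixed cost.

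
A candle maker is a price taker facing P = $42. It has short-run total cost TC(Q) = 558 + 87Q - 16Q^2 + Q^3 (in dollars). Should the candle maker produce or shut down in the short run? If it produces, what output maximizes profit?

Produce at Q = 9

From TC, MC = TC'(Q) = 87 - 32Q + 3Q^2 and AVC = VC/Q = 87 - 16Q + Q^2.
AVC is minimized where dAVC/dQ = -16 + 2Q = 0, at Q = 8; min AVC = 87 - 16·8 + 8^2 = $23.
P = $42 exceeds min AVC = $23, so the firm stays open.
P = MC gives 45 - 32Q + 3Q^2 = 0, with roots 5/3 and 9. Take the larger (rising MC): Q* = 9.
Check: AVC at Q = 9 is $24 ≤ P, so revenue covers variable cost.
Profit = P·Q − TC = 42·9 − 774 = -$396, a loss, but smaller than the $558 fixed cost the firm would lose by shutting down.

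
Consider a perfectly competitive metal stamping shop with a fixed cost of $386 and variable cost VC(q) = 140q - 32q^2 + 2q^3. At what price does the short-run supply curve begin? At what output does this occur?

$12 per unit, at q = 8

The shutdown price is the minimum of AVC. VC = 140q - 32q^2 + 2q^3, so AVC = 140 - 32q + 2q^2.
dAVC/dq = -32 + 4q = 0 gives q = 8. min AVC = 140 - 32·8 + 2·8^2 = 12.
For P < $12 the firm produces nothing.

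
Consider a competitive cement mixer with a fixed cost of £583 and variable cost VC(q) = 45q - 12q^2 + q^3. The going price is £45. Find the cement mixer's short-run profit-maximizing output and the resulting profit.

Profit = -£327 at q = 8

AVC = 45 - 12q + q^2; min AVC = £9 at q = 6. Since P = £45 ≥ min AVC, the firm produces.
MC = 45 - 24q + 3q^2. Setting P = MC and taking the root on the rising branch gives q* = 8.
TR = 45·8 = 360. TC = 583 + 104 = 687. Profit = 360 − 687 = -£327.
Shutting down would mean losing the fixed cost of £583, so operating at a loss of £327 is better by £256.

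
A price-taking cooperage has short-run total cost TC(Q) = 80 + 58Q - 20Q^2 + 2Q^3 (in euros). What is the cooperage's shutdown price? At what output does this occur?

€8 per unit, at Q = 5

The shutdown price is the minimum of AVC. VC = 58Q - 20Q^2 + 2Q^3, so AVC = 58 - 20Q + 2Q^2.
dAVC/dQ = -20 + 4Q = 0 gives Q = 5. min AVC = 58 - 20·5 + 2·5^2 = 8.
So the shutdown price is €8.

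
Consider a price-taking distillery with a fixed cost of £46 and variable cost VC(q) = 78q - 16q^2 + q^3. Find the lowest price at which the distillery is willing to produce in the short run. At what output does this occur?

£14 per unit, at q = 8

Short-run supply begins at min AVC. From VC = 78q - 16q^2 + q^3, AVC = 78 - 16q + q^2.
dAVC/dq = -16 + 2q = 0 gives q = 8. min AVC = 78 - 16·8 + 8^2 = 14.
The firm shuts down for any P below £14.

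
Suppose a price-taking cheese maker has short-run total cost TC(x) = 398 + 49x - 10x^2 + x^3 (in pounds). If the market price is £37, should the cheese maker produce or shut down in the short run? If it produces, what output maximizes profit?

Produce at x = 6

Strip out fixed cost: VC = 49x - 10x^2 + x^3. Then AVC = 49 - 10x + x^2 and MC = 49 - 20x + 3x^2.
AVC is minimized where dAVC/dx = -10 + 2x = 0, at x = 5; min AVC = 49 - 10·5 + 5^2 = £24.
P = £37 exceeds min AVC = £24, so the firm stays open.
P = MC gives 12 - 20x + 3x^2 = 0, with roots 2/3 and 6. Take the larger (rising MC): x* = 6.
Check: AVC at x = 6 is £25 ≤ P, so revenue covers variable cost.
Profit = P·x − TC = 37·6 − 548 = -£326, a loss, but smaller than the £398 fixed cost the firm would lose by shutting down.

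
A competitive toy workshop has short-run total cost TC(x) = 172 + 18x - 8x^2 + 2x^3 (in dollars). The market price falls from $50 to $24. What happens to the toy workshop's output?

AVC = 18 - 8x + 2x^2, minimized at x = 2 where min AVC = $10. MC = 18 - 16x + 6x^2.
At P = $50 ≥ min AVC, set P = MC on the rising branch: x = 4.
At P = $24 ≥ min AVC, set P = MC: x = 3. The firm stays open but cuts output.

Output falls from 4 to 3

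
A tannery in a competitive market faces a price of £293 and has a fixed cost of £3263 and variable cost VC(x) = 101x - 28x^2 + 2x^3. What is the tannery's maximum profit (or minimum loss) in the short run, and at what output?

AVC = 101 - 28x + 2x^2; min AVC = £3 at x = 7. Since P = £293 ≥ min AVC, the firm produces.
With MC = 101 - 56x + 6x^2, P = MC on the upward-sloping part at x* = 12.
TR = 293·12 = 3516. TC = 3263 + 636 = 3899. Profit = 3516 − 3899 = -£383.
By producing, the firm covers all variable cost plus £2880 of fixed cost; shutting down would lose the full £3263.

Profit = -£383 at x = 12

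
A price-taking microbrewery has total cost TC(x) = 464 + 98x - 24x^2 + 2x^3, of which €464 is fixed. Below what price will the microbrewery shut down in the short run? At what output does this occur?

The shutdown price is the minimum of AVC. VC = 98x - 24x^2 + 2x^3, so AVC = 98 - 24x + 2x^2.
dAVC/dx = -24 + 4x = 0 gives x = 6. min AVC = 98 - 24·6 + 2·6^2 = 26.
For P < €26 the firm produces nothing.

€26 per unit, at x = 6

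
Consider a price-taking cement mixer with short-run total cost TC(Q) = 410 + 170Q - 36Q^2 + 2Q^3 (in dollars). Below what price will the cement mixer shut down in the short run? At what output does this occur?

Short-run supply begins at min AVC. From VC = 170Q - 36Q^2 + 2Q^3, AVC = 170 - 36Q + 2Q^2.
At the minimum of AVC, MC = AVC. MC = 170 - 72Q + 6Q^2; setting MC = AVC gives 4Q^2 - 36Q = 0, so Q = 9. min AVC = 8.
So the shutdown price is $8.

$8 per unit, at Q = 9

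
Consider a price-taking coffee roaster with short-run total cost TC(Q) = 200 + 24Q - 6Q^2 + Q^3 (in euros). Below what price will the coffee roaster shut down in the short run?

Short-run supply begins at min AVC. From VC = 24Q - 6Q^2 + Q^3, AVC = 24 - 6Q + Q^2.
At the minimum of AVC, MC = AVC. MC = 24 - 12Q + 3Q^2; setting MC = AVC gives 2Q^2 - 6Q = 0, so Q = 3. min AVC = 15.
So the shutdown price is €15.

€15 per unit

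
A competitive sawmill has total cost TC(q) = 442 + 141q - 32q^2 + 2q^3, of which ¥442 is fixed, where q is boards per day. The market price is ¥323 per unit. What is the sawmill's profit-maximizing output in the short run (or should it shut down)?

Produce at q = 13

Strip out fixed cost: VC = 141q - 32q^2 + 2q^3. Then AVC = 141 - 32q + 2q^2 and MC = 141 - 64q + 6q^2.
The AVC parabola has its vertex at q = 32/4 = 8, where AVC = 141 - 32·8 + 2·8^2 = ¥13.
P = ¥323 exceeds min AVC = ¥13, so the firm stays open.
Set P = MC: 323 = 141 - 64q + 6q^2 → -182 - 64q + 6q^2 = 0. The roots are q = -7/3 and q = 13; the profit-maximizing output is on the rising part of MC, so q* = 13.
Check: AVC at q = 13 is ¥63 ≤ P, so revenue covers variable cost.
Profit = P·q − TC = 323·13 − 1261 = ¥2938.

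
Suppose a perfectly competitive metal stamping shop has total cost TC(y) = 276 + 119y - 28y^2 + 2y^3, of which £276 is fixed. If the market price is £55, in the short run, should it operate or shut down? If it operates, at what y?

Produce at y = 8

From TC, MC = TC'(y) = 119 - 56y + 6y^2 and AVC = VC/y = 119 - 28y + 2y^2.
AVC is minimized where dAVC/dy = -28 + 4y = 0, at y = 7; min AVC = 119 - 28·7 + 2·7^2 = £21.
Because £55 ≥ £21, revenue can cover variable cost; the firm operates.
Solving P = MC: 64 - 56y + 6y^2 = 0 ⇒ y = 4/3 or 8. On the upward-sloping branch, y* = 8.
Check: AVC at y = 8 is £23 ≤ P, so revenue covers variable cost.
Profit = P·y − TC = 55·8 − 460 = -£20, a loss, but smaller than the £276 fixed cost the firm would lose by shutting down.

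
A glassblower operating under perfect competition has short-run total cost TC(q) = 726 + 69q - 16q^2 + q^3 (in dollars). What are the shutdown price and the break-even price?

Shutdown price = $5; break-even price = $80

Shutdown price = min AVC. AVC = 69 - 16q + q^2, with vertex at q = 8 and minimum $5.
ATC = 726/q + 69 - 16q + q^2. Setting dATC/dq = −726/q^2 − 16 + 2q = 0 gives q = 11 (since 2·11^3 − 16·11^2 = 726).
min ATC = 726/11 + 69 − 16·11 + 11^2 = $80. That is the break-even price.
For $5 ≤ P < $80 the firm produces at a loss; below $5 it shuts down.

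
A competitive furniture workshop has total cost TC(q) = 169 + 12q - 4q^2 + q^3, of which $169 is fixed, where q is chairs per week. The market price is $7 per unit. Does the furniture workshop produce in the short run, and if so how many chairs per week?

Strip out fixed cost: VC = 12q - 4q^2 + q^3. Then AVC = 12 - 4q + q^2 and MC = 12 - 8q + 3q^2.
The AVC parabola has its vertex at q = 4/2 = 2, where AVC = 12 - 4·2 + 2^2 = $8.
Since P = $7 < min AVC = $8, price fails to cover variable cost at any output.
Shutting down limits the loss to fixed cost, $169.

Shut down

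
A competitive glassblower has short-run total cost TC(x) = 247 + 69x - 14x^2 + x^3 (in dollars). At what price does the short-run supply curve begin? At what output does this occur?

The firm shuts down when price falls below the minimum of average variable cost. AVC = VC/x = 69 - 14x + x^2.
At the minimum of AVC, MC = AVC. MC = 69 - 28x + 3x^2; setting MC = AVC gives 2x^2 - 14x = 0, so x = 7. min AVC = 20.
The firm shuts down for any P below $20.

$20 per unit, at x = 7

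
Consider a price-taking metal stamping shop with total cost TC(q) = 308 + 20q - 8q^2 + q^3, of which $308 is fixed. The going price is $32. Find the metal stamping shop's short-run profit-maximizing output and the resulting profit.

Profit = -$164 at q = 6

AVC = 20 - 8q + q^2; min AVC = $4 at q = 4. Since P = $32 ≥ min AVC, the firm produces.
MC = 20 - 16q + 3q^2. Setting P = MC and taking the root on the rising branch gives q* = 6.
TR = 32·6 = 192. TC = 308 + 48 = 356. Profit = 192 − 356 = -$164.
Shutting down would mean losing the fixed cost of $308, so operating at a loss of $164 is better by $144.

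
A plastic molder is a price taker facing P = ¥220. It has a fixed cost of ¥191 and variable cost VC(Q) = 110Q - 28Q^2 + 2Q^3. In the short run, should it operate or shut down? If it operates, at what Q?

Strip out fixed cost: VC = 110Q - 28Q^2 + 2Q^3. Then AVC = 110 - 28Q + 2Q^2 and MC = 110 - 56Q + 6Q^2.
The AVC parabola has its vertex at Q = 28/4 = 7, where AVC = 110 - 28·7 + 2·7^2 = ¥12.
P = ¥220 exceeds min AVC = ¥12, so the firm stays open.
P = MC gives -110 - 56Q + 6Q^2 = 0, with roots -5/3 and 11. Take the larger (rising MC): Q* = 11.
Check: AVC at Q = 11 is ¥44 ≤ P, so revenue covers variable cost.
Profit = P·Q − TC = 220·11 − 675 = ¥1745.

Produce at Q = 11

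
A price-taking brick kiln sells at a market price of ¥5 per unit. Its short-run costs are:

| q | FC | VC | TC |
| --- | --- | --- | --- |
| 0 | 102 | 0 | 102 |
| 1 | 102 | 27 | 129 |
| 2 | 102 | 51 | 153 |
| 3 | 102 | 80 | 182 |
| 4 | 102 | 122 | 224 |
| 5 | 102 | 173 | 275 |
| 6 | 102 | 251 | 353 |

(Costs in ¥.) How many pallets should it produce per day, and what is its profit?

Compute π = P·q − TC at each output: q=0: -102; q=1: -124; q=2: -143; q=3: -167; q=4: -204; q=5: -250; q=6: -323.
Profit is highest at q = 0. Equivalently, the lowest AVC in the table is 51/2 ≈ ¥25.50 at q = 2, and P = ¥5 falls below it — price never covers variable cost, so the firm shuts down and loses only its fixed cost.

q = 0 (shut down); profit = -¥102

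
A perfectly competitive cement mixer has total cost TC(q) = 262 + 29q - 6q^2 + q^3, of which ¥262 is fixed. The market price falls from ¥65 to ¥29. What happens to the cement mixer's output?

MC = 29 - 12q + 3q^2; the shutdown threshold is min AVC = ¥20 (at q = 3).
At P = ¥65 ≥ min AVC, set P = MC on the rising branch: q = 6.
At P = ¥29 ≥ min AVC, set P = MC: q = 4. The firm stays open but cuts output.

Output falls from 6 to 4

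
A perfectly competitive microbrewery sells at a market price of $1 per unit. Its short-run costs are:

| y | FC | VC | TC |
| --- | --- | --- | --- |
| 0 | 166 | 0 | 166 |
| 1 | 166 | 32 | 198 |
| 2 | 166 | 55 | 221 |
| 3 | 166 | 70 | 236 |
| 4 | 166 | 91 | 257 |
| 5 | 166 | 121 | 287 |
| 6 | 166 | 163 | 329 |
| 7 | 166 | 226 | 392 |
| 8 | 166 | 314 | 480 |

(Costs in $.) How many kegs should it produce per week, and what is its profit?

y = 0 (shut down); profit = -$166

Compute π = P·y − TC at each output: y=0: -166; y=1: -197; y=2: -219; y=3: -233; y=4: -253; y=5: -282; y=6: -323; y=7: -385; y=8: -472.
Profit is highest at y = 0. Equivalently, the lowest AVC in the table is 91/4 ≈ $22.75 at y = 4, and P = $1 falls below it — price never covers variable cost, so the firm shuts down and loses only its fixed cost.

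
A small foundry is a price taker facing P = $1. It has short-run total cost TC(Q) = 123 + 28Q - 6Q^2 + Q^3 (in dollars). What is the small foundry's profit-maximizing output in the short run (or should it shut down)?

Strip out fixed cost: VC = 28Q - 6Q^2 + Q^3. Then AVC = 28 - 6Q + Q^2 and MC = 28 - 12Q + 3Q^2.
AVC hits its minimum where MC = AVC, at Q = 3, giving min AVC = 28 - 6·3 + 3^2 = $19.
Since P = $1 < min AVC = $19, price fails to cover variable cost at any output.
Shutting down limits the loss to fixed cost, $123.

Shut down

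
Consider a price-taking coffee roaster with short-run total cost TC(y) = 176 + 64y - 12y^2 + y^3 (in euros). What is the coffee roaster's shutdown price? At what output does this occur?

Short-run supply begins at min AVC. From VC = 64y - 12y^2 + y^3, AVC = 64 - 12y + y^2.
dAVC/dy = -12 + 2y = 0 gives y = 6. min AVC = 64 - 12·6 + 6^2 = 28.
The firm shuts down for any P below €28.

€28 per unit, at y = 6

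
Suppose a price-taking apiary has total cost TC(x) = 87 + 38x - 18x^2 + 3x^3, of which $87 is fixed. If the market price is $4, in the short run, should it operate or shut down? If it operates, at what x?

Strip out fixed cost: VC = 38x - 18x^2 + 3x^3. Then AVC = 38 - 18x + 3x^2 and MC = 38 - 36x + 9x^2.
AVC hits its minimum where MC = AVC, at x = 3, giving min AVC = 38 - 18·3 + 3·3^2 = $11.
With P < min AVC ($4 < $11), every unit sold adds to the loss.
Shutting down limits the loss to fixed cost, $87.

Shut down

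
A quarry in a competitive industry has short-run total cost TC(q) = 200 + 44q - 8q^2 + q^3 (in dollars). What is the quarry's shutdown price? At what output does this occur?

The firm shuts down when price falls below the minimum of average variable cost. AVC = VC/q = 44 - 8q + q^2.
At the minimum of AVC, MC = AVC. MC = 44 - 16q + 3q^2; setting MC = AVC gives 2q^2 - 8q = 0, so q = 4. min AVC = 28.
The firm shuts down for any P below $28.

$28 per unit, at q = 4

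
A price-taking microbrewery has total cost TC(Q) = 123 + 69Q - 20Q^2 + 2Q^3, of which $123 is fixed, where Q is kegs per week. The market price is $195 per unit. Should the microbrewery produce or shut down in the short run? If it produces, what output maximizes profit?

Produce at Q = 9

From TC, MC = TC'(Q) = 69 - 40Q + 6Q^2 and AVC = VC/Q = 69 - 20Q + 2Q^2.
The AVC parabola has its vertex at Q = 20/4 = 5, where AVC = 69 - 20·5 + 2·5^2 = $19.
Since P = $195 ≥ min AVC = $19, price covers variable cost and the firm should produce.
Solving P = MC: -126 - 40Q + 6Q^2 = 0 ⇒ Q = -7/3 or 9. On the upward-sloping branch, Q* = 9.
Check: AVC at Q = 9 is $51 ≤ P, so revenue covers variable cost.
Profit = P·Q − TC = 195·9 − 582 = $1173.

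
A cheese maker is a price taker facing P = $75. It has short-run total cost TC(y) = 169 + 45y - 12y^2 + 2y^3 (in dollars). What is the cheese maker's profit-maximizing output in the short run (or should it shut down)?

Produce at y = 5

From TC, MC = TC'(y) = 45 - 24y + 6y^2 and AVC = VC/y = 45 - 12y + 2y^2.
AVC hits its minimum where MC = AVC, at y = 3, giving min AVC = 45 - 12·3 + 2·3^2 = $27.
P = $75 exceeds min AVC = $27, so the firm stays open.
Set P = MC: 75 = 45 - 24y + 6y^2 → -30 - 24y + 6y^2 = 0. The roots are y = -1 and y = 5; the profit-maximizing output is on the rising part of MC, so y* = 5.
Check: AVC at y = 5 is $35 ≤ P, so revenue covers variable cost.
Profit = P·y − TC = 75·5 − 344 = $31.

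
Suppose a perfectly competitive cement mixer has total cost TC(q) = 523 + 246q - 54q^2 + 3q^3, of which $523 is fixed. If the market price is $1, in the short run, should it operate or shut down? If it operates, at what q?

Variable cost is VC = 246q - 54q^2 + 3q^3, so AVC = VC/q = 246 - 54q + 3q^2 and MC = dTC/dq = 246 - 108q + 9q^2.
The AVC parabola has its vertex at q = 54/6 = 9, where AVC = 246 - 54·9 + 3·9^2 = $3.
With P < min AVC ($1 < $3), every unit sold adds to the loss.
The firm minimizes its loss by shutting down and losing only its fixed cost of $523.

Shut down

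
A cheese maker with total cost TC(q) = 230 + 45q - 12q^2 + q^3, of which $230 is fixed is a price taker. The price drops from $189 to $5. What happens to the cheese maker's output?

AVC = 45 - 12q + q^2, minimized at q = 6 where min AVC = $9. MC = 45 - 24q + 3q^2.
With P = $189 above the shutdown price, P = MC gives q = 12.
At P = $5 < min AVC = $9, price no longer covers variable cost at any output, so the firm shuts down: q = 0.

Output falls from 12 to 0 (the firm shuts down)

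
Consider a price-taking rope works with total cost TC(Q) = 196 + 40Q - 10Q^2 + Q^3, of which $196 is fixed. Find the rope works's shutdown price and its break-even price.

Shutdown price = $15; break-even price = $47

Shutdown price = min AVC. AVC = 40 - 10Q + Q^2, with vertex at Q = 5 and minimum $15.
ATC = 196/Q + 40 - 10Q + Q^2. Setting dATC/dQ = −196/Q^2 − 10 + 2Q = 0 gives Q = 7 (since 2·7^3 − 10·7^2 = 196).
min ATC = 196/7 + 40 − 10·7 + 7^2 = $47. That is the break-even price.
For $15 ≤ P < $47 the firm produces at a loss; below $15 it shuts down.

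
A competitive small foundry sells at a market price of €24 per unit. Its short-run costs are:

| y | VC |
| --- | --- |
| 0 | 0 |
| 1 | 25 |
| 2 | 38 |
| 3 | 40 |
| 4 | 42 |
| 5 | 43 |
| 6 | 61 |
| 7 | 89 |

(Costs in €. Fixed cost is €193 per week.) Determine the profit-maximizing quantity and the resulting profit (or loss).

y = 6; profit = -€110

Compute π = P·y − TC at each output: y=0: -193; y=1: -194; y=2: -183; y=3: -161; y=4: -139; y=5: -116; y=6: -110; y=7: -114.
Profit is maximized at y = 6. AVC there is 61/6 = €10.17 ≤ P, so producing beats shutting down (which would give -€193).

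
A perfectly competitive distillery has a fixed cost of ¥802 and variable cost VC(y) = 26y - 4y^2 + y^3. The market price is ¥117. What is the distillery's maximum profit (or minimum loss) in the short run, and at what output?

Profit = -¥312 at y = 7

AVC = 26 - 4y + y^2 has its minimum ¥22 at y = 2; price ¥117 clears that bar, so the firm operates.
MC = 26 - 8y + 3y^2. Setting P = MC and taking the root on the rising branch gives y* = 7.
TR = 117·7 = 819. TC = 802 + 329 = 1131. Profit = 819 − 1131 = -¥312.
That loss of ¥312 beats the ¥802 the firm would lose by shutting down; producing recovers ¥490 of fixed cost.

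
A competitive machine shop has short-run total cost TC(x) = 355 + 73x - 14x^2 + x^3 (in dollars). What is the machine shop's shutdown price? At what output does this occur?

$24 per unit, at x = 7

The firm shuts down when price falls below the minimum of average variable cost. AVC = VC/x = 73 - 14x + x^2.
dAVC/dx = -14 + 2x = 0 gives x = 7. min AVC = 73 - 14·7 + 7^2 = 24.
So the shutdown price is $24.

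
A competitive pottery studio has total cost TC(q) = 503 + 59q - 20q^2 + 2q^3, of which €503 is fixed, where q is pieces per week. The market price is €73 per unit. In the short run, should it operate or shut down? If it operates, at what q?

Strip out fixed cost: VC = 59q - 20q^2 + 2q^3. Then AVC = 59 - 20q + 2q^2 and MC = 59 - 40q + 6q^2.
AVC hits its minimum where MC = AVC, at q = 5, giving min AVC = 59 - 20·5 + 2·5^2 = €9.
Since P = €73 ≥ min AVC = €9, price covers variable cost and the firm should produce.
Solving P = MC: -14 - 40q + 6q^2 = 0 ⇒ q = -1/3 or 7. On the upward-sloping branch, q* = 7.
Check: AVC at q = 7 is €17 ≤ P, so revenue covers variable cost.
Profit = P·q − TC = 73·7 − 622 = -€111, a loss, but smaller than the €503 fixed cost the firm would lose by shutting down.

Produce at q = 7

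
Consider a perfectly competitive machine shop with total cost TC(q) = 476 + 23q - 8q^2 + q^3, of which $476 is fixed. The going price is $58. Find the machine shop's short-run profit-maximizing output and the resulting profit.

Profit = -$182 at q = 7

AVC = 23 - 8q + q^2; min AVC = $7 at q = 4. Since P = $58 ≥ min AVC, the firm produces.
With MC = 23 - 16q + 3q^2, P = MC on the upward-sloping part at q* = 7.
TR = 58·7 = 406. TC = 476 + 112 = 588. Profit = 406 − 588 = -$182.
Shutting down would mean losing the fixed cost of $476, so operating at a loss of $182 is better by $294.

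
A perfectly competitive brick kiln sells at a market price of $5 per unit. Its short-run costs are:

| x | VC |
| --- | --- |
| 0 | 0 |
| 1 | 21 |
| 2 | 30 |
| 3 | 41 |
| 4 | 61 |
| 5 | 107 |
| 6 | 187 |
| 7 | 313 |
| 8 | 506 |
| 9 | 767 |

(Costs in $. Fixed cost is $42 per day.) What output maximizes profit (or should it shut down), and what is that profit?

x = 0 (shut down); profit = -$42

Profit at each row (π = 5x − TC): x=0: -42; x=1: -58; x=2: -62; x=3: -68; x=4: -83; x=5: -124; x=6: -199; x=7: -320; x=8: -508; x=9: -764.
Profit is highest at x = 0. Equivalently, the lowest AVC in the table is 41/3 ≈ $13.67 at x = 3, and P = $5 falls below it — price never covers variable cost, so the firm shuts down and loses only its fixed cost.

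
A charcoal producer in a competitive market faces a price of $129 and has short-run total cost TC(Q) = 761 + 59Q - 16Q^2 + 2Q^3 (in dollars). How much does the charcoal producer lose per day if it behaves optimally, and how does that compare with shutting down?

Profit = -$173 at Q = 7

AVC = 59 - 16Q + 2Q^2 has its minimum $27 at Q = 4; price $129 clears that bar, so the firm operates.
MC = 59 - 32Q + 6Q^2. Setting P = MC and taking the root on the rising branch gives Q* = 7.
TR = 129·7 = 903. TC = 761 + 315 = 1076. Profit = 903 − 1076 = -$173.
By producing, the firm covers all variable cost plus $588 of fixed cost; shutting down would lose the full $761.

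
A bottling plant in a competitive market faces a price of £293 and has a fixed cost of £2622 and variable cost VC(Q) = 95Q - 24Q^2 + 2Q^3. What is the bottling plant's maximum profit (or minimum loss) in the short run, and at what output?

AVC = 95 - 24Q + 2Q^2 has its minimum £23 at Q = 6; price £293 clears that bar, so the firm operates.
With MC = 95 - 48Q + 6Q^2, P = MC on the upward-sloping part at Q* = 11.
TR = 293·11 = 3223. TC = 2622 + 803 = 3425. Profit = 3223 − 3425 = -£202.
That loss of £202 beats the £2622 the firm would lose by shutting down; producing recovers £2420 of fixed cost.

Profit = -£202 at Q = 11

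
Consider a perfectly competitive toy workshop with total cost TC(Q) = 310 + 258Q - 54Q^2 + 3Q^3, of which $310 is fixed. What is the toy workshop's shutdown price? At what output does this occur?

The shutdown price is the minimum of AVC. VC = 258Q - 54Q^2 + 3Q^3, so AVC = 258 - 54Q + 3Q^2.
At the minimum of AVC, MC = AVC. MC = 258 - 108Q + 9Q^2; setting MC = AVC gives 6Q^2 - 54Q = 0, so Q = 9. min AVC = 15.
The firm shuts down for any P below $15.

$15 per unit, at Q = 9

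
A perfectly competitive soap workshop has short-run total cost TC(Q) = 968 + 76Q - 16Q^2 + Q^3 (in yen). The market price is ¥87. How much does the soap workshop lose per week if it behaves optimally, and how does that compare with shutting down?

Profit = -¥242 at Q = 11

AVC = 76 - 16Q + Q^2; min AVC = ¥12 at Q = 8. Since P = ¥87 ≥ min AVC, the firm produces.
MC = 76 - 32Q + 3Q^2. Setting P = MC and taking the root on the rising branch gives Q* = 11.
TR = 87·11 = 957. TC = 968 + 231 = 1199. Profit = 957 − 1199 = -¥242.
By producing, the firm covers all variable cost plus ¥726 of fixed cost; shutting down would lose the full ¥968.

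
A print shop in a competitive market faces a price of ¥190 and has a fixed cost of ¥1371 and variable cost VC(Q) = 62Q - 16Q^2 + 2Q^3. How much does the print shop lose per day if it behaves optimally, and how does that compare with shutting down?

AVC = 62 - 16Q + 2Q^2; min AVC = ¥30 at Q = 4. Since P = ¥190 ≥ min AVC, the firm produces.
With MC = 62 - 32Q + 6Q^2, P = MC on the upward-sloping part at Q* = 8.
TR = 190·8 = 1520. TC = 1371 + 496 = 1867. Profit = 1520 − 1867 = -¥347.
By producing, the firm covers all variable cost plus ¥1024 of fixed cost; shutting down would lose the full ¥1371.

Profit = -¥347 at Q = 8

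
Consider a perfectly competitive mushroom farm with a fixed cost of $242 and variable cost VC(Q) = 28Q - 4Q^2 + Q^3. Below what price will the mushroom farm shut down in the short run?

$24 per unit

The firm shuts down when price falls below the minimum of average variable cost. AVC = VC/Q = 28 - 4Q + Q^2.
At the minimum of AVC, MC = AVC. MC = 28 - 8Q + 3Q^2; setting MC = AVC gives 2Q^2 - 4Q = 0, so Q = 2. min AVC = 24.
The firm shuts down for any P below $24.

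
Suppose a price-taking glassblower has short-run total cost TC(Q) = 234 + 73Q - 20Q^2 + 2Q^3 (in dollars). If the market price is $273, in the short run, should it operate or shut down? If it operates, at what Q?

Produce at Q = 10

Variable cost is VC = 73Q - 20Q^2 + 2Q^3, so AVC = VC/Q = 73 - 20Q + 2Q^2 and MC = dTC/dQ = 73 - 40Q + 6Q^2.
AVC is minimized where dAVC/dQ = -20 + 4Q = 0, at Q = 5; min AVC = 73 - 20·5 + 2·5^2 = $23.
Since P = $273 ≥ min AVC = $23, price covers variable cost and the firm should produce.
P = MC gives -200 - 40Q + 6Q^2 = 0, with roots -10/3 and 10. Take the larger (rising MC): Q* = 10.
Check: AVC at Q = 10 is $73 ≤ P, so revenue covers variable cost.
Profit = P·Q − TC = 273·10 − 964 = $1766.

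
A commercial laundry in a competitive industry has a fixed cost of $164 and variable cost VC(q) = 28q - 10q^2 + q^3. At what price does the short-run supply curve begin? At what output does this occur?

The firm shuts down when price falls below the minimum of average variable cost. AVC = VC/q = 28 - 10q + q^2.
dAVC/dq = -10 + 2q = 0 gives q = 5. min AVC = 28 - 10·5 + 5^2 = 3.
For P < $3 the firm produces nothing.

$3 per unit, at q = 5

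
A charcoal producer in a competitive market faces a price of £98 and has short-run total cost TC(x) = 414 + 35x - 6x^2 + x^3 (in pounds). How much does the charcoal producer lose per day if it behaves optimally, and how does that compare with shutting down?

AVC = 35 - 6x + x^2; min AVC = £26 at x = 3. Since P = £98 ≥ min AVC, the firm produces.
With MC = 35 - 12x + 3x^2, P = MC on the upward-sloping part at x* = 7.
TR = 98·7 = 686. TC = 414 + 294 = 708. Profit = 686 − 708 = -£22.
Shutting down would mean losing the fixed cost of £414, so operating at a loss of £22 is better by £392.

Profit = -£22 at x = 7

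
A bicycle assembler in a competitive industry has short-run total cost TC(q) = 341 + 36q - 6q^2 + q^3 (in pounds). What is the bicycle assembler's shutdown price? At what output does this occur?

£27 per unit, at q = 3

The firm shuts down when price falls below the minimum of average variable cost. AVC = VC/q = 36 - 6q + q^2.
dAVC/dq = -6 + 2q = 0 gives q = 3. min AVC = 36 - 6·3 + 3^2 = 27.
For P < £27 the firm produces nothing.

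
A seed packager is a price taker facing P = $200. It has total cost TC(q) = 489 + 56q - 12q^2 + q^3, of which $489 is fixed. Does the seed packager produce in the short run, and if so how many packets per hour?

Strip out fixed cost: VC = 56q - 12q^2 + q^3. Then AVC = 56 - 12q + q^2 and MC = 56 - 24q + 3q^2.
The AVC parabola has its vertex at q = 12/2 = 6, where AVC = 56 - 12·6 + 6^2 = $20.
P = $200 exceeds min AVC = $20, so the firm stays open.
P = MC gives -144 - 24q + 3q^2 = 0, with roots -4 and 12. Take the larger (rising MC): q* = 12.
Check: AVC at q = 12 is $56 ≤ P, so revenue covers variable cost.
Profit = P·q − TC = 200·12 − 1161 = $1239.

Produce at q = 12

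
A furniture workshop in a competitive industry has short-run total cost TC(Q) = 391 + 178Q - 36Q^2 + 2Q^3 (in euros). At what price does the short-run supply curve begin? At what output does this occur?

The shutdown price is the minimum of AVC. VC = 178Q - 36Q^2 + 2Q^3, so AVC = 178 - 36Q + 2Q^2.
At the minimum of AVC, MC = AVC. MC = 178 - 72Q + 6Q^2; setting MC = AVC gives 4Q^2 - 36Q = 0, so Q = 9. min AVC = 16.
So the shutdown price is €16.

€16 per unit, at Q = 9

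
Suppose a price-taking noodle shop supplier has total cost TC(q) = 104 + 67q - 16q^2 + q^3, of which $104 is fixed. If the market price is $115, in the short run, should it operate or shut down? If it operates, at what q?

Variable cost is VC = 67q - 16q^2 + q^3, so AVC = VC/q = 67 - 16q + q^2 and MC = dTC/dq = 67 - 32q + 3q^2.
AVC hits its minimum where MC = AVC, at q = 8, giving min AVC = 67 - 16·8 + 8^2 = $3.
Because $115 ≥ $3, revenue can cover variable cost; the firm operates.
P = MC gives -48 - 32q + 3q^2 = 0, with roots -4/3 and 12. Take the larger (rising MC): q* = 12.
Check: AVC at q = 12 is $19 ≤ P, so revenue covers variable cost.
Profit = P·q − TC = 115·12 − 332 = $1048.

Produce at q = 12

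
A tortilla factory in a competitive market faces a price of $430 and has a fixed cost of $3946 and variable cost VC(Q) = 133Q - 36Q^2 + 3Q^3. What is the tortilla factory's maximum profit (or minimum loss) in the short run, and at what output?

Profit = -$316 at Q = 11

AVC = 133 - 36Q + 3Q^2; min AVC = $25 at Q = 6. Since P = $430 ≥ min AVC, the firm produces.
With MC = 133 - 72Q + 9Q^2, P = MC on the upward-sloping part at Q* = 11.
TR = 430·11 = 4730. TC = 3946 + 1100 = 5046. Profit = 4730 − 5046 = -$316.
Shutting down would mean losing the fixed cost of $3946, so operating at a loss of $316 is better by $3630.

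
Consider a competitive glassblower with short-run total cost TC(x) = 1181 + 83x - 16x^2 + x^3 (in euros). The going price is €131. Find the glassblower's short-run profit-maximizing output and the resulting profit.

AVC = 83 - 16x + x^2 has its minimum €19 at x = 8; price €131 clears that bar, so the firm operates.
With MC = 83 - 32x + 3x^2, P = MC on the upward-sloping part at x* = 12.
TR = 131·12 = 1572. TC = 1181 + 420 = 1601. Profit = 1572 − 1601 = -€29.
Shutting down would mean losing the fixed cost of €1181, so operating at a loss of €29 is better by €1152.

Profit = -€29 at x = 12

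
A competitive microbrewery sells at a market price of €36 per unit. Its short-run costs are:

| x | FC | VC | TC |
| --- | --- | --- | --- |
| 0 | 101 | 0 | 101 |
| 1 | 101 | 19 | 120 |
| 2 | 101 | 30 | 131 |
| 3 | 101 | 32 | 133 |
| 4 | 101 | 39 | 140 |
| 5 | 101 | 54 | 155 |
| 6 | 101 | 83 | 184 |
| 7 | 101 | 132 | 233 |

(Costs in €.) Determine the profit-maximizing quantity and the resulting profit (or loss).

Tabulate TR − TC: x=0: -101; x=1: -84; x=2: -59; x=3: -25; x=4: 4; x=5: 25; x=6: 32; x=7: 19.
Profit is maximized at x = 6. AVC there is 83/6 = €13.83 ≤ P, so producing beats shutting down (which would give -€101).

x = 6; profit = €32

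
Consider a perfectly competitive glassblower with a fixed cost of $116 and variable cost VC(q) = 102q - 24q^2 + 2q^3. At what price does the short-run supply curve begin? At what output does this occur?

$30 per unit, at q = 6

Short-run supply begins at min AVC. From VC = 102q - 24q^2 + 2q^3, AVC = 102 - 24q + 2q^2.
At the minimum of AVC, MC = AVC. MC = 102 - 48q + 6q^2; setting MC = AVC gives 4q^2 - 24q = 0, so q = 6. min AVC = 30.
For P < $30 the firm produces nothing.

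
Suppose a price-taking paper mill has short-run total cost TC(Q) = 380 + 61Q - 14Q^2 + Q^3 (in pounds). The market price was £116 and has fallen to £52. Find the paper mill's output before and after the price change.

MC = 61 - 28Q + 3Q^2; the shutdown threshold is min AVC = £12 (at Q = 7).
At P = £116 ≥ min AVC, set P = MC on the rising branch: Q = 11.
At P = £52 ≥ min AVC, set P = MC: Q = 9. The firm stays open but cuts output.

Output falls from 11 to 9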